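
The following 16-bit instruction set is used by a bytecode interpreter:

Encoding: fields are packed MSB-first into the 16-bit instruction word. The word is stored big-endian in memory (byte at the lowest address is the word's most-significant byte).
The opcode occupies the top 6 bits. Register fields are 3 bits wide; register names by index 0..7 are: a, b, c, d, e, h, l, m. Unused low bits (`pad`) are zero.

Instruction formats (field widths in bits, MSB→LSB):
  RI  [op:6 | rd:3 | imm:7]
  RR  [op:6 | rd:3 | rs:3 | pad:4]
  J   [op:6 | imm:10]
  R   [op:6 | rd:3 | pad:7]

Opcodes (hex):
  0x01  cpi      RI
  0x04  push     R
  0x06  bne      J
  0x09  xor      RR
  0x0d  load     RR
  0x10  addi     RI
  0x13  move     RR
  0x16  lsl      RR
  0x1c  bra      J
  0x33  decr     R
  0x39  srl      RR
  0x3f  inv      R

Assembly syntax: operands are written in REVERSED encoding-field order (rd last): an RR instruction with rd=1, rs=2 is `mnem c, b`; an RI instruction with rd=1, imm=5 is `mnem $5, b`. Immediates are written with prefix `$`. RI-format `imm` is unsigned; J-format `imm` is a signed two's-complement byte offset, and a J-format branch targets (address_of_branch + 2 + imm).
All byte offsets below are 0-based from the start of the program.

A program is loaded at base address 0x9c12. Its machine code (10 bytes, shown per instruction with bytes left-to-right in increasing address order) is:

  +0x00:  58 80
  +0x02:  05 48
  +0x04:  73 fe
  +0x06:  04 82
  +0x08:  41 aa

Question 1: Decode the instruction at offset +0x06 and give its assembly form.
+0x06: 04 82 ⇒ word 0x0482 (big)
  opcode bits[15:10]=0x1: cpi/RI
  rd@[9:7]=0x1 ⇒ b
  imm@[6:0]=0x2 ⇒ $2

cpi $2, b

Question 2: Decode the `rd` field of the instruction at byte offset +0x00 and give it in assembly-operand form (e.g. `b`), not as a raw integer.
[00] 58 80 → 0x5880
  op=0x5880>>10=0x16 ⇒ lsl (RR)
  rd@[9:7]=0x1 ⇒ b
  rs@[6:4]=0x0 ⇒ a

b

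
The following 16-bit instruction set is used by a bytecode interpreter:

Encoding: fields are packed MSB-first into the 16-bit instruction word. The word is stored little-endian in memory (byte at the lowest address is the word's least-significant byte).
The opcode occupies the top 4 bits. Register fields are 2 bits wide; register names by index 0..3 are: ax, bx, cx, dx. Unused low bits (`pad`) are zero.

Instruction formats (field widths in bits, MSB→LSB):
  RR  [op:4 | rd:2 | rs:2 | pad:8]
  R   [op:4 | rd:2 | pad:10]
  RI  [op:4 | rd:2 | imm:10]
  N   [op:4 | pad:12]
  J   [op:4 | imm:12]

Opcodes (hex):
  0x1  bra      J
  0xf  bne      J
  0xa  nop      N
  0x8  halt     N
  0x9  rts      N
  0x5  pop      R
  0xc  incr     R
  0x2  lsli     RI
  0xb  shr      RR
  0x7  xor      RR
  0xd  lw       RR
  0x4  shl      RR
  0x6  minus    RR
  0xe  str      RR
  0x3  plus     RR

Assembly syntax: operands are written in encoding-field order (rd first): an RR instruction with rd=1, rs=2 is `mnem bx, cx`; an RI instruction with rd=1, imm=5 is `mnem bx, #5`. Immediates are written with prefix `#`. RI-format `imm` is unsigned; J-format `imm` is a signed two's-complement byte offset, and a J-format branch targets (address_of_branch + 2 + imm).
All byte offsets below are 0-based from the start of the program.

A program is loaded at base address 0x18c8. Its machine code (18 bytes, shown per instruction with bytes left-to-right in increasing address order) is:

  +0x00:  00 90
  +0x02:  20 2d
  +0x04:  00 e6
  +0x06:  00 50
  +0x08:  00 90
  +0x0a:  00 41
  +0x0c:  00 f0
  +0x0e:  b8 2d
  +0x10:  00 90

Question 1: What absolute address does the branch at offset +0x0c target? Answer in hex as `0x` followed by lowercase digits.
off 0x0c: read 00 f0 as little → 0xf000
  top 4b → 0xf → bne [J]
  [11:0] imm=0 = #0
  target = base 0x18c8 + off 0x0c + 2 + imm 0 = 0x18d6

0x18d6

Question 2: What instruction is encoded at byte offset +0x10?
[10] 00 90 → 0x9000
  op=0x9000>>12=0x9 ⇒ rts (N)

rts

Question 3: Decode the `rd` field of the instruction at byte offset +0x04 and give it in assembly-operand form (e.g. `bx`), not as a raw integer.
bx

off 0x04: read 00 e6 as little → 0xe600
  opcode bits[15:12]=0xe: str/RR
  rd: (w>>10)&0x3=0x1 → bx
  rs: (w>>8)&0x3=0x2 → cx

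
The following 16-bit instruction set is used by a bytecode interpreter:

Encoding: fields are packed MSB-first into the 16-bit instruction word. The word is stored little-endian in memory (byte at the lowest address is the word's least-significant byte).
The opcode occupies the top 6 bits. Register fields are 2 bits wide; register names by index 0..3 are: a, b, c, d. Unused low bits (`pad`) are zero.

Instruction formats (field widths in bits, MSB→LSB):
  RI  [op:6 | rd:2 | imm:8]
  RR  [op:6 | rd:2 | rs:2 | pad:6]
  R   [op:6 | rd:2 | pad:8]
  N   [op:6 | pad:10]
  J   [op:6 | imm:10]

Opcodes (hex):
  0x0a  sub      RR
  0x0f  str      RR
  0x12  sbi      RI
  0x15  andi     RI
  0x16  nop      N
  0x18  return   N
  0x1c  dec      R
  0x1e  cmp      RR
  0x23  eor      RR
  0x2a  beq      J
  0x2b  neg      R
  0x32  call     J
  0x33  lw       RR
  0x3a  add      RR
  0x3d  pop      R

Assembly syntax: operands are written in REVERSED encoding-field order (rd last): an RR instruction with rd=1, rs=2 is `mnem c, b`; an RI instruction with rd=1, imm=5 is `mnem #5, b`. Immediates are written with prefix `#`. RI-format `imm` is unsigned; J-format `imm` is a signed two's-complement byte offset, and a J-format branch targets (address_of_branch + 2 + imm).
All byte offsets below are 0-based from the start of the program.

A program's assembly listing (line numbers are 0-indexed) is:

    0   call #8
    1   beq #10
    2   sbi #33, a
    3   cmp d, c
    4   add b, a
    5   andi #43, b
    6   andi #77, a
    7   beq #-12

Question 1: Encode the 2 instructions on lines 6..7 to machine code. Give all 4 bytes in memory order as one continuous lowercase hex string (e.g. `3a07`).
6. andi fields op=0x15:6|rd=0:2|imm=77:8 → word 544dh → 4d 54
7. beq fields op=0x2a:6|imm=-12:10 → word abf4h → f4 ab

4d54f4ab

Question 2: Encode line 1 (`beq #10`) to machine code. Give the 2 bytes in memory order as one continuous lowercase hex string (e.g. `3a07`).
1. beq fields op=0x2a:6|imm=10:10 → word a80ah → 0a a8

0aa8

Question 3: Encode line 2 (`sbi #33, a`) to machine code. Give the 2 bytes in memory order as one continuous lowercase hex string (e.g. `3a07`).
2148

line 2 (sbi): pack op=0x12:6|rd=0:2|imm=33:8 = 0x4821; little→ 21 48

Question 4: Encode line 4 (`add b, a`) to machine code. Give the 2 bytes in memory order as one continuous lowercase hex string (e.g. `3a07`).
4. add fields op=0x3a:6|rd=0:2|rs=1:2|pad=0:6 → word e840h → 40 e8

40e8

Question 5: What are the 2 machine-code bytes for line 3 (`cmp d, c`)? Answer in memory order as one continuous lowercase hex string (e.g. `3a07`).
line 3 (cmp): pack op=0x1e:6|rd=2:2|rs=3:2|pad=0:6 = 0x7ac0; little→ c0 7a

c07a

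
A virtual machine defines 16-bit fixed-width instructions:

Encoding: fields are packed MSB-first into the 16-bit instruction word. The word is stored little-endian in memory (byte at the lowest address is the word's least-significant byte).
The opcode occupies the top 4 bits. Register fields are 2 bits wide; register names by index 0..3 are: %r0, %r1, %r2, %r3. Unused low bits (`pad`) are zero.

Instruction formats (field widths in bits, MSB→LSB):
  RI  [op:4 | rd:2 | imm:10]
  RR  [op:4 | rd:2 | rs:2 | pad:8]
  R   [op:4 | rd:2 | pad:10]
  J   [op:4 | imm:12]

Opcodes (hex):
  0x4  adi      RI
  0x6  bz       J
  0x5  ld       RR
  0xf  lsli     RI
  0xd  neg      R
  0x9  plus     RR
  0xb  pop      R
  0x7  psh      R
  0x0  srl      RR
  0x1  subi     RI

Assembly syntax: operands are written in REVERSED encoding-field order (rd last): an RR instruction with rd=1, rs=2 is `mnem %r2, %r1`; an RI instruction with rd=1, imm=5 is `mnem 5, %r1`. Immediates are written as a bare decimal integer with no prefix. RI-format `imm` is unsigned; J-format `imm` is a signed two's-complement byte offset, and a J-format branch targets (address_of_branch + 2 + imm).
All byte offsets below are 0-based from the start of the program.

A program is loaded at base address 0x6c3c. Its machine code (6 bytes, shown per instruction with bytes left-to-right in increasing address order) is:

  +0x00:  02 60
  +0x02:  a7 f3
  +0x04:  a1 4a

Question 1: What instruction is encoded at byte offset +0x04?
[04] a1 4a → 0x4aa1
  top 4b → 0x4 → adi [RI]
  rd: (w>>10)&0x3=0x2 → %r2
  imm: (w>>0)&0x3ff=0x2a1 → 673

adi 673, %r2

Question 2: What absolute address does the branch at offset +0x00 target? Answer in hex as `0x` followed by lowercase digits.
[00] 02 60 → 0x6002
  opcode bits[15:12]=0x6: bz/J
  imm: (w>>0)&0xfff=0x2 → 2
  target = base 0x6c3c + off 0x00 + 2 + imm 2 = 0x6c40

0x6c40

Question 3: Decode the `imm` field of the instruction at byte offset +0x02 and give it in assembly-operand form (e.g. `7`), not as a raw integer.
off 0x02: read a7 f3 as little → 0xf3a7
  top 4b → 0xf → lsli [RI]
  rd: (w>>10)&0x3=0x0 → %r0
  imm: (w>>0)&0x3ff=0x3a7 → 935

935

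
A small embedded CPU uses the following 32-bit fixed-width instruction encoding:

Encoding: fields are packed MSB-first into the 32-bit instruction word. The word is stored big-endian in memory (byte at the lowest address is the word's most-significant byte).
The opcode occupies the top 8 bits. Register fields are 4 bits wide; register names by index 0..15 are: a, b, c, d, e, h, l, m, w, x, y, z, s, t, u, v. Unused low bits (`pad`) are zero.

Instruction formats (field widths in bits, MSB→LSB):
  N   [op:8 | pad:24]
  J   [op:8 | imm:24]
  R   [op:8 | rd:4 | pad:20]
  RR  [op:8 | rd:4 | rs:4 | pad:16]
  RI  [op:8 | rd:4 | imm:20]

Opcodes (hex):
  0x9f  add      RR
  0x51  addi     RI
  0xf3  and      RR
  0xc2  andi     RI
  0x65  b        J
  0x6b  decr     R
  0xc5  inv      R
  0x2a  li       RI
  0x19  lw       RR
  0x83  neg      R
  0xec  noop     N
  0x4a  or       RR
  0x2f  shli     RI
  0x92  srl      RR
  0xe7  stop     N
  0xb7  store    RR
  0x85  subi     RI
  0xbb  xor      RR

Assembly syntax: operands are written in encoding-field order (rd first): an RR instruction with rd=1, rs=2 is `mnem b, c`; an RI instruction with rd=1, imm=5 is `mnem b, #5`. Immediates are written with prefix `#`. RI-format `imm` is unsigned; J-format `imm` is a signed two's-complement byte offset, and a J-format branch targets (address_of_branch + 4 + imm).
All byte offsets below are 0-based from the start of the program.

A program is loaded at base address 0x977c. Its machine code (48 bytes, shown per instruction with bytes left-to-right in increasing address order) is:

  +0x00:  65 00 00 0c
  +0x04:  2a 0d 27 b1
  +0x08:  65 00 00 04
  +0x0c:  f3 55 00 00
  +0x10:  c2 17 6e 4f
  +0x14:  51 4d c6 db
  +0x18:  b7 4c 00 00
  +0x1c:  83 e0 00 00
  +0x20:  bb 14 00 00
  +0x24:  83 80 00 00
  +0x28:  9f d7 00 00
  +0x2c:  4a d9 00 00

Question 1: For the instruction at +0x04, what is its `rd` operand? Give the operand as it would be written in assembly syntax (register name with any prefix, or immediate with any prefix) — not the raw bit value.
[04] 2a 0d 27 b1 → 0x2a0d27b1
  top 8b → 0x2a → li [RI]
  rd@[23:20]=0x0 ⇒ a
  imm@[19:0]=0xd27b1 ⇒ #862129

a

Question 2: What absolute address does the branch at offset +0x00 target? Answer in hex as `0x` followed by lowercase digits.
+0x00: 65 00 00 0c ⇒ word 0x6500000c (big)
  top 8b → 0x65 → b [J]
  imm@[23:0]=0xc ⇒ #12
  target = base 0x977c + off 0x00 + 4 + imm 12 = 0x978c

0x978c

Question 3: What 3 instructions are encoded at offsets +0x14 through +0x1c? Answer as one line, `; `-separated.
addi e, #902875; store e, s; neg u

+0x14: 51 4d c6 db ⇒ word 0x514dc6db (big)
  opcode bits[31:24]=0x51: addi/RI
  [23:20] rd=4 = e
  [19:0] imm=902875 = #902875
+0x18: b7 4c 00 00 ⇒ word 0xb74c0000 (big)
  opcode bits[31:24]=0xb7: store/RR
  [23:20] rd=4 = e
  [19:16] rs=12 = s
+0x1c: 83 e0 00 00 ⇒ word 0x83e00000 (big)
  opcode bits[31:24]=0x83: neg/R
  [23:20] rd=14 = u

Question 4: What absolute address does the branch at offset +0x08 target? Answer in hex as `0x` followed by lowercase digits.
0x978c

[08] 65 00 00 04 → 0x65000004
  op=0x65000004>>24=0x65 ⇒ b (J)
  [23:0] imm=4 = #4
  target = base 0x977c + off 0x08 + 4 + imm 4 = 0x978c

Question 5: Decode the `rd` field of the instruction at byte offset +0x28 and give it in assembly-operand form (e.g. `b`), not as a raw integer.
+0x28: 9f d7 00 00 ⇒ word 0x9fd70000 (big)
  top 8b → 0x9f → add [RR]
  rd@[23:20]=0xd ⇒ t
  rs@[19:16]=0x7 ⇒ m

t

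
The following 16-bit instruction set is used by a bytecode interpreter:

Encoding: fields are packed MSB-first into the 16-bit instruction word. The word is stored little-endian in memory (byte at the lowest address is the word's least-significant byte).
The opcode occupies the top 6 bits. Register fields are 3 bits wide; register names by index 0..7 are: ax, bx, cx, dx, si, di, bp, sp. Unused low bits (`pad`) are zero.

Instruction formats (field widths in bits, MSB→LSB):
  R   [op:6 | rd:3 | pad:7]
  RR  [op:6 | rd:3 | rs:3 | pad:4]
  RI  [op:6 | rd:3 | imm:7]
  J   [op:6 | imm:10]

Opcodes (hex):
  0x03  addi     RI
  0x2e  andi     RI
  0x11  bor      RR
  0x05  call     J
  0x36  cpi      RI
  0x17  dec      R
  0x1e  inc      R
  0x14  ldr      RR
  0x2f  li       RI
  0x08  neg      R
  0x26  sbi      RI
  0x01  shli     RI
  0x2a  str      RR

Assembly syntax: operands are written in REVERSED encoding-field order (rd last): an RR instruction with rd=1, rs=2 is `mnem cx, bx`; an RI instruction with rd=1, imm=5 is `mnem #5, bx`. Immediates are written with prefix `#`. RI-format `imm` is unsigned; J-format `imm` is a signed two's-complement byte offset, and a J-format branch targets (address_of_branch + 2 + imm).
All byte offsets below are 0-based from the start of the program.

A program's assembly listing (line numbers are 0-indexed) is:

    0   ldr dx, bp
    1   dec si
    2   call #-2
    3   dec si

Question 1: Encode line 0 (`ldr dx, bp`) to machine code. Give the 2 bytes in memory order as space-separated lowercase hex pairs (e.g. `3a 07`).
L0: ldr op=0x14:6|rd=6:3|rs=3:3|pad=0:4 ⇒ 0x5330 ⇒ little 30 53

30 53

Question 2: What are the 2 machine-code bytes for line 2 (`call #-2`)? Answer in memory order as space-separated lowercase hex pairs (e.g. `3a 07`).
fe 17

line 2 (call): pack op=0x5:6|imm=-2:10 = 0x17fe; little→ fe 17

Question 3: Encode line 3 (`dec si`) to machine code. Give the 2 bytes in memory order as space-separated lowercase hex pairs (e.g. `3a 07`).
line 3 (dec): pack op=0x17:6|rd=4:3|pad=0:7 = 0x5e00; little→ 00 5e

00 5e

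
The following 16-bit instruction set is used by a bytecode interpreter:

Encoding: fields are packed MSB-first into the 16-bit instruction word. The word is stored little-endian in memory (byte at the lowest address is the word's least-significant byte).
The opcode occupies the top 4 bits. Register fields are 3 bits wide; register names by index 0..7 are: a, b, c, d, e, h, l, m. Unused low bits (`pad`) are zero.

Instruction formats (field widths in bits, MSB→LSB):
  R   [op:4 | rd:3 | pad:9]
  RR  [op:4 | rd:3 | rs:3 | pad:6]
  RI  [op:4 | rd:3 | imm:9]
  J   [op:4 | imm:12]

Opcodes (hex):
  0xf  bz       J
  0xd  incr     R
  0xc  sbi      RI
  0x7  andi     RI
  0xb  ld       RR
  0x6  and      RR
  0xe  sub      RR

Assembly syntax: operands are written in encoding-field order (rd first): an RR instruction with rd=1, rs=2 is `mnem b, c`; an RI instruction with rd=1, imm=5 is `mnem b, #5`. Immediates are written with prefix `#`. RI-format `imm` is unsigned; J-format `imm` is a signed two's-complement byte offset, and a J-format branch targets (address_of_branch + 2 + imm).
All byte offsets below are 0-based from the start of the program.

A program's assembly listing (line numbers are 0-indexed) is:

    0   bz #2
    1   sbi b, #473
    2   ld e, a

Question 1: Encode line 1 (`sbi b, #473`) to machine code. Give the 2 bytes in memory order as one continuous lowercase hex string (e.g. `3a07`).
line 1 (sbi): pack op=0xc:4|rd=1:3|imm=473:9 = 0xc3d9; little→ d9 c3

d9c3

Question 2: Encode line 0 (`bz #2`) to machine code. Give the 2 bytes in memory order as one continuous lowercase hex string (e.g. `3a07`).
L0: bz op=0xf:4|imm=2:12 ⇒ 0xf002 ⇒ little 02 f0

02f0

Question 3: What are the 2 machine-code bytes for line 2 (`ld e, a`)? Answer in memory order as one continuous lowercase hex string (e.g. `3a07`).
00b8

2. ld fields op=0xb:4|rd=4:3|rs=0:3|pad=0:6 → word b800h → 00 b8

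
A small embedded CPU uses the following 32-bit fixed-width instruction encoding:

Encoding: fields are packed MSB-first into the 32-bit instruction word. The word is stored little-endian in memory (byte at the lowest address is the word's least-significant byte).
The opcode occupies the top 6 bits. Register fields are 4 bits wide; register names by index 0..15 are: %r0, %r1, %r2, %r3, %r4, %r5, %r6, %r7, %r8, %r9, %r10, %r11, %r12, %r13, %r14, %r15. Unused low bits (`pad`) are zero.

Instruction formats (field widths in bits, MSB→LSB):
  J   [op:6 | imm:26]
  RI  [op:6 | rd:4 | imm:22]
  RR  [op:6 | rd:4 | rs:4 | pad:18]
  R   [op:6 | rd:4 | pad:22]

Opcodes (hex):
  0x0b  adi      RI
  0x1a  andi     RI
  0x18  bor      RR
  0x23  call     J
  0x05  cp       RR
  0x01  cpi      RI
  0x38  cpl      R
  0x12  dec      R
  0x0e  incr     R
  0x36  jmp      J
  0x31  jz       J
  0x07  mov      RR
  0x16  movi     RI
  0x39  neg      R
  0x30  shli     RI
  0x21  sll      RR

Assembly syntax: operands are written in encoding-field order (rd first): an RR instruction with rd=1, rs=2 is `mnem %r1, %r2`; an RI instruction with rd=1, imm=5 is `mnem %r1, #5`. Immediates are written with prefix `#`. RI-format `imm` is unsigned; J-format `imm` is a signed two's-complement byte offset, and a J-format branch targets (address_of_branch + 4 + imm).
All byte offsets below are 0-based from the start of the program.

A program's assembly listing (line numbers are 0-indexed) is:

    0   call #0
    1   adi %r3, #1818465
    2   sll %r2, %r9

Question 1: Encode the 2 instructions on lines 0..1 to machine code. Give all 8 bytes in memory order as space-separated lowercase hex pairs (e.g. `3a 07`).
00 00 00 8c 61 bf db 2c

L0: call op=0x23:6|imm=0:26 ⇒ 0x8c000000 ⇒ little 00 00 00 8c
L1: adi op=0xb:6|rd=3:4|imm=1818465:22 ⇒ 0x2cdbbf61 ⇒ little 61 bf db 2c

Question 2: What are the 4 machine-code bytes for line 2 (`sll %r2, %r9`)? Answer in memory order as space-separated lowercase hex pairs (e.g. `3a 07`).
00 00 a4 84

2. sll fields op=0x21:6|rd=2:4|rs=9:4|pad=0:18 → word 84a40000h → 00 00 a4 84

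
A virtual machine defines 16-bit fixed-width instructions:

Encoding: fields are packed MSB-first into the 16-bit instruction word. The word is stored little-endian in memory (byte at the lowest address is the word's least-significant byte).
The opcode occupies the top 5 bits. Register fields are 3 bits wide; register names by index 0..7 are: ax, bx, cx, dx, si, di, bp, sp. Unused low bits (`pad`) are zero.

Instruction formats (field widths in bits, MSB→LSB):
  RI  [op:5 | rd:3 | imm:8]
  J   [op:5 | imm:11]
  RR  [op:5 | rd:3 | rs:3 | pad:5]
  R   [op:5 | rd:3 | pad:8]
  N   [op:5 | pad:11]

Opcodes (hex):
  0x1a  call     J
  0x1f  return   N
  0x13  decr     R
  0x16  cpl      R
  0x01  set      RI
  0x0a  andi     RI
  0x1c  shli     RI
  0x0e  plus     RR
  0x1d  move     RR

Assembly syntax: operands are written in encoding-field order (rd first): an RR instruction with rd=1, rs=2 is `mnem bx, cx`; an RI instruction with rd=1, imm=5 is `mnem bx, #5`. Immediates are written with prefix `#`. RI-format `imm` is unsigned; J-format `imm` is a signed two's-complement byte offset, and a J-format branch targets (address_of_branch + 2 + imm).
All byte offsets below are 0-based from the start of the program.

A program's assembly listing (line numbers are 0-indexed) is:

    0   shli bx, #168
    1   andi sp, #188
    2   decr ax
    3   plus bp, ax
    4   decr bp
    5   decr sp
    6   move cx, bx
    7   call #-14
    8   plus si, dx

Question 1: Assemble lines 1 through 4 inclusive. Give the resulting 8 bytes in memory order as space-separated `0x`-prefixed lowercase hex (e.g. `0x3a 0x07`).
0xbc 0x57 0x00 0x98 0x00 0x76 0x00 0x9e

1. andi fields op=0xa:5|rd=7:3|imm=188:8 → word 57bch → bc 57
2. decr fields op=0x13:5|rd=0:3|pad=0:8 → word 9800h → 00 98
3. plus fields op=0xe:5|rd=6:3|rs=0:3|pad=0:5 → word 7600h → 00 76
4. decr fields op=0x13:5|rd=6:3|pad=0:8 → word 9e00h → 00 9e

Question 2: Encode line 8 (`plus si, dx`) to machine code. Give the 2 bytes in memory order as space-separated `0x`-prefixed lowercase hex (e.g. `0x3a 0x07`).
L8: plus op=0xe:5|rd=4:3|rs=3:3|pad=0:5 ⇒ 0x7460 ⇒ little 60 74

0x60 0x74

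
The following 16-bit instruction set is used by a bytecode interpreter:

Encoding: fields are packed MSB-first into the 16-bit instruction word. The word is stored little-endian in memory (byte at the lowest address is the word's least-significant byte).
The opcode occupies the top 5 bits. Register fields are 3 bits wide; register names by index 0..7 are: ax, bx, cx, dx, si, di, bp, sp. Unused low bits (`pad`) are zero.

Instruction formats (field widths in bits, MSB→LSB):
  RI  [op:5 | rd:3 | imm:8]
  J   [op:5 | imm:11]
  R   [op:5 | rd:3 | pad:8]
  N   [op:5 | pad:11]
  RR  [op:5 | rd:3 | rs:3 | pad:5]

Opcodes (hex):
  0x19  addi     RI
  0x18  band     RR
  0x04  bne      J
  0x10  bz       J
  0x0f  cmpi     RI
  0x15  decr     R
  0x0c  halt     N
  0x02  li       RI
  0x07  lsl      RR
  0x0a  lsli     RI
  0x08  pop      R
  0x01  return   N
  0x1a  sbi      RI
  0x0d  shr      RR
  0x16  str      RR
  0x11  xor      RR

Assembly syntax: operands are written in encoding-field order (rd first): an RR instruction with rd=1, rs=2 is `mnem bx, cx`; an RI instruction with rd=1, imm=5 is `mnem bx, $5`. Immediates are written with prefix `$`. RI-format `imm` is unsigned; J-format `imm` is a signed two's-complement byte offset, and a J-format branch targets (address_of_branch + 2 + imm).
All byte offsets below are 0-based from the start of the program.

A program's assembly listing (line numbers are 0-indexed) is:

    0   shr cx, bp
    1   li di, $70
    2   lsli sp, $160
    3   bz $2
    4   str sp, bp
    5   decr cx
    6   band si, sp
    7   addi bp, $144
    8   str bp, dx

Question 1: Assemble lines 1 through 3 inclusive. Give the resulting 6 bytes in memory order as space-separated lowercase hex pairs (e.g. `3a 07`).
line 1 (li): pack op=0x2:5|rd=5:3|imm=70:8 = 0x1546; little→ 46 15
line 2 (lsli): pack op=0xa:5|rd=7:3|imm=160:8 = 0x57a0; little→ a0 57
line 3 (bz): pack op=0x10:5|imm=2:11 = 0x8002; little→ 02 80

46 15 a0 57 02 80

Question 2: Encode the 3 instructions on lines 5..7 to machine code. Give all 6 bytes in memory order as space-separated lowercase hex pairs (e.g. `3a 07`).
00 aa e0 c4 90 ce

5. decr fields op=0x15:5|rd=2:3|pad=0:8 → word aa00h → 00 aa
6. band fields op=0x18:5|rd=4:3|rs=7:3|pad=0:5 → word c4e0h → e0 c4
7. addi fields op=0x19:5|rd=6:3|imm=144:8 → word ce90h → 90 ce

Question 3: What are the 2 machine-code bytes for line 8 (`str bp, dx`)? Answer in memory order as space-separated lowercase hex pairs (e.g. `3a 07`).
line 8 (str): pack op=0x16:5|rd=6:3|rs=3:3|pad=0:5 = 0xb660; little→ 60 b6

60 b6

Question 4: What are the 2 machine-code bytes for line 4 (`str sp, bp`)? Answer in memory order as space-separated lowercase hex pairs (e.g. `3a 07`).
c0 b7

4. str fields op=0x16:5|rd=7:3|rs=6:3|pad=0:5 → word b7c0h → c0 b7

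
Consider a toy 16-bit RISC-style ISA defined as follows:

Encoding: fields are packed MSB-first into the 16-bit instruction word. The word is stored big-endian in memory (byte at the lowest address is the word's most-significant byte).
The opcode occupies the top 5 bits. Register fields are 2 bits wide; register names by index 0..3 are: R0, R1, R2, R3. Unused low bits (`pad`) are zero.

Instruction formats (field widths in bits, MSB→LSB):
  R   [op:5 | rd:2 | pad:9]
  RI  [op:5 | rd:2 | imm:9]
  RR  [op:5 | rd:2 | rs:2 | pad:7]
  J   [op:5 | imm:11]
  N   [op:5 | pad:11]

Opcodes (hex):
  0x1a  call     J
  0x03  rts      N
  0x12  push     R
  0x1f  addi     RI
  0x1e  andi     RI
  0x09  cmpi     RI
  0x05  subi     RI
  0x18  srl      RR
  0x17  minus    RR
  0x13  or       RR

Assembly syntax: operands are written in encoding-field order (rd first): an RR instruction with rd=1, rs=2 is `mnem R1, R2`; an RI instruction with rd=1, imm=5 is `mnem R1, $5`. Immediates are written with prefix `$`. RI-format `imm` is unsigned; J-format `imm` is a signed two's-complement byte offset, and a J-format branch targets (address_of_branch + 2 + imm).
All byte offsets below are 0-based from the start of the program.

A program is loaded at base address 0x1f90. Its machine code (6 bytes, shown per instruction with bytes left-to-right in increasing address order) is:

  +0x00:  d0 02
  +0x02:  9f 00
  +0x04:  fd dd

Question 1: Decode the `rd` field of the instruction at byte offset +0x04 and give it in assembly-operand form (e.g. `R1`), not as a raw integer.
off 0x04: read fd dd as big → 0xfddd
  opcode bits[15:11]=0x1f: addi/RI
  rd@[10:9]=0x2 ⇒ R2
  imm@[8:0]=0x1dd ⇒ $477

R2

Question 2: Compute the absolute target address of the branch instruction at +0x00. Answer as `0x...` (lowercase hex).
[00] d0 02 → 0xd002
  op=0xd002>>11=0x1a ⇒ call (J)
  [10:0] imm=2 = $2
  target = base 0x1f90 + off 0x00 + 2 + imm 2 = 0x1f94

0x1f94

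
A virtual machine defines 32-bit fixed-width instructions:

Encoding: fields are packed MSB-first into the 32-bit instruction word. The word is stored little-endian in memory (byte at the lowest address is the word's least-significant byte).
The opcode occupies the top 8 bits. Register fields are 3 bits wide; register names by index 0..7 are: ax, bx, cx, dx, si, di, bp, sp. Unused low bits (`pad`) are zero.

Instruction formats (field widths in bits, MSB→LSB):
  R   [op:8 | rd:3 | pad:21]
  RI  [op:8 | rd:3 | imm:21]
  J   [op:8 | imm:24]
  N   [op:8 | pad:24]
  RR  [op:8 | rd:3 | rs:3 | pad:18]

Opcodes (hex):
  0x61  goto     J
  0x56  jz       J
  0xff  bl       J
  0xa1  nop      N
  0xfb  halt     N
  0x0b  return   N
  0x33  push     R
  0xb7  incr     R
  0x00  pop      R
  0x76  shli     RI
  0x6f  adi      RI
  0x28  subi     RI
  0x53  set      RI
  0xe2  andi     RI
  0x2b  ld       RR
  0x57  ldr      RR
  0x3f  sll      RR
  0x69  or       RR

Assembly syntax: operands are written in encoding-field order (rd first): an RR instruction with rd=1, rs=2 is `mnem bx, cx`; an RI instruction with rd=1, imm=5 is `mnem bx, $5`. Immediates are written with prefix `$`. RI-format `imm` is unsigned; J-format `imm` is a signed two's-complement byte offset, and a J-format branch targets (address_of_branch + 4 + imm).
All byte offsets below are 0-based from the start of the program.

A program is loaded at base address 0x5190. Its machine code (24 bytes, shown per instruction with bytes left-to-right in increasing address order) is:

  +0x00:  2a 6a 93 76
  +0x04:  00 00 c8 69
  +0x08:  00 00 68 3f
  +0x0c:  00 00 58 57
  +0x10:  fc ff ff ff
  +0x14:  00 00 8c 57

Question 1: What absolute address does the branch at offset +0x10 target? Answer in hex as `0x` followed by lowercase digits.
0x51a0

+0x10: fc ff ff ff ⇒ word 0xfffffffc (little)
  op=0xfffffffc>>24=0xff ⇒ bl (J)
  imm@[23:0]=0xfffffc (s24→-4) ⇒ $-4
  target = base 0x5190 + off 0x10 + 4 + imm -4 = 0x51a0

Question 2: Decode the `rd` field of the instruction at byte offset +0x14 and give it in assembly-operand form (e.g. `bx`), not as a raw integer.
si

@+14  little-endian(00 00 8c 57) = 0x578c0000
  opcode bits[31:24]=0x57: ldr/RR
  [23:21] rd=4 = si
  [20:18] rs=3 = dx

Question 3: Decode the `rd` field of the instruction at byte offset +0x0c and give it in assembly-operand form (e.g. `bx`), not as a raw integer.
cx

[0c] 00 00 58 57 → 0x57580000
  opcode bits[31:24]=0x57: ldr/RR
  rd@[23:21]=0x2 ⇒ cx
  rs@[20:18]=0x6 ⇒ bp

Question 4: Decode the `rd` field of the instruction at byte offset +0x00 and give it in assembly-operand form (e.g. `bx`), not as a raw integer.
si

+0x00: 2a 6a 93 76 ⇒ word 0x76936a2a (little)
  opcode bits[31:24]=0x76: shli/RI
  rd: (w>>21)&0x7=0x4 → si
  imm: (w>>0)&0x1fffff=0x136a2a → $1272362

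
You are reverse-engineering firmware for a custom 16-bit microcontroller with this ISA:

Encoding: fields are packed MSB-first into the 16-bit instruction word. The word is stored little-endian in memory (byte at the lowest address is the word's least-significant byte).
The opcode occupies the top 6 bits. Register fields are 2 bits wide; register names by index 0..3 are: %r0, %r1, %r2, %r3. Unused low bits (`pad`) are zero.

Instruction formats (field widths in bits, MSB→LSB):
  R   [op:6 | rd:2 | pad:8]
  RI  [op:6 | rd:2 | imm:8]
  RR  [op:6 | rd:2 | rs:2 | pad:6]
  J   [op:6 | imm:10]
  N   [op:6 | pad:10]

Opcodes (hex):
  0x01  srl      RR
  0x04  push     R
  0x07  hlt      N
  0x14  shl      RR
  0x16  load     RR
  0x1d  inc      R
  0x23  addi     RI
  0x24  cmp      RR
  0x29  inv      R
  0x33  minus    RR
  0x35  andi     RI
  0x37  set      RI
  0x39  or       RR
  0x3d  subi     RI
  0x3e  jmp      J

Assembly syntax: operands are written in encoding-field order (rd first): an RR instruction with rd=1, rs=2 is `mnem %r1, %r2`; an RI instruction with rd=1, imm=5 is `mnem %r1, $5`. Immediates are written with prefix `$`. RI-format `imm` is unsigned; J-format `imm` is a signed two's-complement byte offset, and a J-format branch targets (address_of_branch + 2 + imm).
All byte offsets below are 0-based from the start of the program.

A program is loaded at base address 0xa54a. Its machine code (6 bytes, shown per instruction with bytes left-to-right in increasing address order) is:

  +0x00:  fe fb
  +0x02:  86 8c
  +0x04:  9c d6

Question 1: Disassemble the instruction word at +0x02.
[02] 86 8c → 0x8c86
  top 6b → 0x23 → addi [RI]
  rd@[9:8]=0x0 ⇒ %r0
  imm@[7:0]=0x86 ⇒ $134

addi %r0, $134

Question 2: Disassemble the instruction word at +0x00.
[00] fe fb → 0xfbfe
  opcode bits[15:10]=0x3e: jmp/J
  imm: (w>>0)&0x3ff=0x3fe (s10→-2) → $-2

jmp $-2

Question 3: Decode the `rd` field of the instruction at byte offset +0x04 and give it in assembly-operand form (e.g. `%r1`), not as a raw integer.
off 0x04: read 9c d6 as little → 0xd69c
  opcode bits[15:10]=0x35: andi/RI
  rd@[9:8]=0x2 ⇒ %r2
  imm@[7:0]=0x9c ⇒ $156

%r2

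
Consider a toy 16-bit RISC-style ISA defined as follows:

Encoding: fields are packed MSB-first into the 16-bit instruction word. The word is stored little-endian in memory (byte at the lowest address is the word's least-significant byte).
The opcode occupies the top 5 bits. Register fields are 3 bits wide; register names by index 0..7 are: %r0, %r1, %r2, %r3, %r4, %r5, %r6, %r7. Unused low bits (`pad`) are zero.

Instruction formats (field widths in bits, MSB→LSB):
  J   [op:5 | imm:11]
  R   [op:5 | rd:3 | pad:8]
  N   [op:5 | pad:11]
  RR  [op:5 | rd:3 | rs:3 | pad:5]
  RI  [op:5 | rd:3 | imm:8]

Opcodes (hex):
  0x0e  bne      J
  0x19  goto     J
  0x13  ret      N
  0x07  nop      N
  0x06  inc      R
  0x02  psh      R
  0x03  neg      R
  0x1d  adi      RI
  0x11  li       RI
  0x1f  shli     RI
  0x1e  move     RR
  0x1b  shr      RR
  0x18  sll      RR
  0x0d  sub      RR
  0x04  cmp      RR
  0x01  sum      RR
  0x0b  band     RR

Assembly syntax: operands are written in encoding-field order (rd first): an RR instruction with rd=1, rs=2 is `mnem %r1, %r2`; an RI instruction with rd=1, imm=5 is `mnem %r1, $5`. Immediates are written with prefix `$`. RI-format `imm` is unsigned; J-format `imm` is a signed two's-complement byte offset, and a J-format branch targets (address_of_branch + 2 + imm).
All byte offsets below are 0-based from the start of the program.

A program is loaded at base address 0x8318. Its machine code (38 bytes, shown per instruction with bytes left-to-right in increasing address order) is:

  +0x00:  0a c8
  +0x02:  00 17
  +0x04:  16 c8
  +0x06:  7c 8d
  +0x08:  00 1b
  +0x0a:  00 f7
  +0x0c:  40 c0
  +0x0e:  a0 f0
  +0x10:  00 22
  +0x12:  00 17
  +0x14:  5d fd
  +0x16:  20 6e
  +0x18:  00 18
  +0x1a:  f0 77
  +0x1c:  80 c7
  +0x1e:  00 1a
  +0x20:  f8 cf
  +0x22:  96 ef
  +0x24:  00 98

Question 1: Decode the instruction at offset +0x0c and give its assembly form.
sll %r0, %r2

[0c] 40 c0 → 0xc040
  opcode bits[15:11]=0x18: sll/RR
  rd: (w>>8)&0x7=0x0 → %r0
  rs: (w>>5)&0x7=0x2 → %r2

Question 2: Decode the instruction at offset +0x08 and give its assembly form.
@+08  little-endian(00 1b) = 0x1b00
  top 5b → 0x3 → neg [R]
  rd: (w>>8)&0x7=0x3 → %r3

neg %r3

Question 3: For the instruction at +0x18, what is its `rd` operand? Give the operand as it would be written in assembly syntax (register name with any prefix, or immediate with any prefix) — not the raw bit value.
%r0

@+18  little-endian(00 18) = 0x1800
  top 5b → 0x3 → neg [R]
  [10:8] rd=0 = %r0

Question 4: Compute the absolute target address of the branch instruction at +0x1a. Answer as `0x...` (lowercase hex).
[1a] f0 77 → 0x77f0
  opcode bits[15:11]=0xe: bne/J
  [10:0] imm=2032 (s11→-16) = $-16
  target = base 0x8318 + off 0x1a + 2 + imm -16 = 0x8324

0x8324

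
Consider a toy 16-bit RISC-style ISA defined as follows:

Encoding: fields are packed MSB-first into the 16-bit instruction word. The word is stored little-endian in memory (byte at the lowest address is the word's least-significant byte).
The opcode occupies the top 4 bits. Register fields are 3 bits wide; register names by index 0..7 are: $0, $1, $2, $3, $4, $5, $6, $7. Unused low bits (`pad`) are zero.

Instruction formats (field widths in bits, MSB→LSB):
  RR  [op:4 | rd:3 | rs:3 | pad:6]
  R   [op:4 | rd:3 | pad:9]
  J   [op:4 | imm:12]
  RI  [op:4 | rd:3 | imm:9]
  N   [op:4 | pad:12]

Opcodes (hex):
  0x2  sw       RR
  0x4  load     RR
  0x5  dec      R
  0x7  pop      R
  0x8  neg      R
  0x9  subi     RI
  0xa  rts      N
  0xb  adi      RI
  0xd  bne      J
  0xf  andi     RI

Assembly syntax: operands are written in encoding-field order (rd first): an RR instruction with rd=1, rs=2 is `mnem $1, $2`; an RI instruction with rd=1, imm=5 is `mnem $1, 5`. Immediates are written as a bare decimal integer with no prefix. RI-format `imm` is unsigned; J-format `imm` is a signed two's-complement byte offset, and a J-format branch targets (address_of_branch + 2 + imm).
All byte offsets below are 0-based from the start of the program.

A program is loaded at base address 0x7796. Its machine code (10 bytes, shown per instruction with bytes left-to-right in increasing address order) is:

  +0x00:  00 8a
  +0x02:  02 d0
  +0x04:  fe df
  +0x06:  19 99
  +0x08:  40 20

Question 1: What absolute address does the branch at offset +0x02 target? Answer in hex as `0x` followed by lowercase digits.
@+02  little-endian(02 d0) = 0xd002
  opcode bits[15:12]=0xd: bne/J
  [11:0] imm=2 = 2
  target = base 0x7796 + off 0x02 + 2 + imm 2 = 0x779c

0x779c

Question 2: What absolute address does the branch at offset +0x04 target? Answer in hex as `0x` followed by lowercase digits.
off 0x04: read fe df as little → 0xdffe
  op=0xdffe>>12=0xd ⇒ bne (J)
  [11:0] imm=4094 (s12→-2) = -2
  target = base 0x7796 + off 0x04 + 2 + imm -2 = 0x779a

0x779a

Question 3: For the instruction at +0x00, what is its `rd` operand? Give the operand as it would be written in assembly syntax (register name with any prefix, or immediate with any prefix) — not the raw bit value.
[00] 00 8a → 0x8a00
  top 4b → 0x8 → neg [R]
  [11:9] rd=5 = $5

$5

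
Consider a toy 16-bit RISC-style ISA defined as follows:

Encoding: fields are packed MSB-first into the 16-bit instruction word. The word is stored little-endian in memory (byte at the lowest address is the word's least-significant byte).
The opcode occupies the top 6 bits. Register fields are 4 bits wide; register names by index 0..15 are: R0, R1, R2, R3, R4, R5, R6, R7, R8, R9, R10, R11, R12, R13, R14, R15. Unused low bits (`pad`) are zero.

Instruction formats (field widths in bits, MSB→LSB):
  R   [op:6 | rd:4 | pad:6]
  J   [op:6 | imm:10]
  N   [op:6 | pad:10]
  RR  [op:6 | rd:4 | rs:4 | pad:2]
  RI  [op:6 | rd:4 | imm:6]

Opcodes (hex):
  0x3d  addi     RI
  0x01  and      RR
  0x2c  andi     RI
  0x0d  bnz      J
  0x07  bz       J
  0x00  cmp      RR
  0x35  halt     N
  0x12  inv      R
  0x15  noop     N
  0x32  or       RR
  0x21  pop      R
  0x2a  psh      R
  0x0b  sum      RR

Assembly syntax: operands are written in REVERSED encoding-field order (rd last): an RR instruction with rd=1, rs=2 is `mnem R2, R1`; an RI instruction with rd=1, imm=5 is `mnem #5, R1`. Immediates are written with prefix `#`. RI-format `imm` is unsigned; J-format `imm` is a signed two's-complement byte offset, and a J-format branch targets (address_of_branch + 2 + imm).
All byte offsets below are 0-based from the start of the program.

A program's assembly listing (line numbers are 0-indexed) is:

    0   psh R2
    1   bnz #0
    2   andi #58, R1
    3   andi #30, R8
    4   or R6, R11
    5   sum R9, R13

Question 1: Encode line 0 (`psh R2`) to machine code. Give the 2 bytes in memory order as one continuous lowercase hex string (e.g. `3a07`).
80a8

line 0 (psh): pack op=0x2a:6|rd=2:4|pad=0:6 = 0xa880; little→ 80 a8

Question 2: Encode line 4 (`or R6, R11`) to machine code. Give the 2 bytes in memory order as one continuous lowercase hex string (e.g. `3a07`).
4. or fields op=0x32:6|rd=11:4|rs=6:4|pad=0:2 → word cad8h → d8 ca

d8ca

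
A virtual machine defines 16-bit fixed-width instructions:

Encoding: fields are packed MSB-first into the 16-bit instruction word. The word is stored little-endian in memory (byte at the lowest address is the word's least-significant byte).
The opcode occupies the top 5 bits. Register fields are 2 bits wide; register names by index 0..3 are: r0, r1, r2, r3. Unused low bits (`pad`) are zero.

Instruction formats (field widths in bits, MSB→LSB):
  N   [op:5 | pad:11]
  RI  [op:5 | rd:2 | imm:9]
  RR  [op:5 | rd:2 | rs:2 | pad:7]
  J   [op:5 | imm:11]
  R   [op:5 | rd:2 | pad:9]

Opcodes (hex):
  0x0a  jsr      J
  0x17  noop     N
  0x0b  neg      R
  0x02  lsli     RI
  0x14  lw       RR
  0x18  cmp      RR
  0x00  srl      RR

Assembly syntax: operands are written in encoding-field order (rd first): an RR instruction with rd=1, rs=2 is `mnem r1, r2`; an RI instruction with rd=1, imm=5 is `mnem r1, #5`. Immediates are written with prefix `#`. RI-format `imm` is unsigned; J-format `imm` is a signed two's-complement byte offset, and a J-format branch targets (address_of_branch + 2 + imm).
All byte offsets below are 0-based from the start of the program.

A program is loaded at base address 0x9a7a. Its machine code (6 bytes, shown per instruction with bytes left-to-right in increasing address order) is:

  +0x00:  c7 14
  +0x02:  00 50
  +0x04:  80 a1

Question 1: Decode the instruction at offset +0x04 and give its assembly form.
lw r0, r3

@+04  little-endian(80 a1) = 0xa180
  top 5b → 0x14 → lw [RR]
  rd@[10:9]=0x0 ⇒ r0
  rs@[8:7]=0x3 ⇒ r3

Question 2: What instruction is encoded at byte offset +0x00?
[00] c7 14 → 0x14c7
  top 5b → 0x2 → lsli [RI]
  rd@[10:9]=0x2 ⇒ r2
  imm@[8:0]=0xc7 ⇒ #199

lsli r2, #199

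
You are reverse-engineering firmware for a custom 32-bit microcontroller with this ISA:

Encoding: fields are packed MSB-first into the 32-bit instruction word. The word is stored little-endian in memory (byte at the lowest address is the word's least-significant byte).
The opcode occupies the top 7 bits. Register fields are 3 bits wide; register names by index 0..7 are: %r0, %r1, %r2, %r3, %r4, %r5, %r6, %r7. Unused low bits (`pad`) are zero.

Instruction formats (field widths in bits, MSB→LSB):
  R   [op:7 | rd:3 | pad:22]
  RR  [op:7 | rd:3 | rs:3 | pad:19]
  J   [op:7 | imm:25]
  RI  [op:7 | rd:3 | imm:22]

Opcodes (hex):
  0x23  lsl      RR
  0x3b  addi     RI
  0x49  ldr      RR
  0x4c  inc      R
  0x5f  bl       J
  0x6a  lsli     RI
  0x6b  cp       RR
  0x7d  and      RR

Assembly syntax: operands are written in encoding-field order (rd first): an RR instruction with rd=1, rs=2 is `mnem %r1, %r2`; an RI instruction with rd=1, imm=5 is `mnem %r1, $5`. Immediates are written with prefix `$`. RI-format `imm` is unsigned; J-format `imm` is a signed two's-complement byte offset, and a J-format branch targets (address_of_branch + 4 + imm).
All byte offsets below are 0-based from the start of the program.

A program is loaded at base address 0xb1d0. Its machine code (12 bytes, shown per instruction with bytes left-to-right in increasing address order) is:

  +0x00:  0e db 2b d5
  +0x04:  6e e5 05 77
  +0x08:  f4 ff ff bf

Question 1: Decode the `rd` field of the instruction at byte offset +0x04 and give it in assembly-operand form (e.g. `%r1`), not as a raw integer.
%r4

off 0x04: read 6e e5 05 77 as little → 0x7705e56e
  op=0x7705e56e>>25=0x3b ⇒ addi (RI)
  rd: (w>>22)&0x7=0x4 → %r4
  imm: (w>>0)&0x3fffff=0x5e56e → $386414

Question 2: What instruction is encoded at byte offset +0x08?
bl $-12

[08] f4 ff ff bf → 0xbffffff4
  top 7b → 0x5f → bl [J]
  imm: (w>>0)&0x1ffffff=0x1fffff4 (s25→-12) → $-12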